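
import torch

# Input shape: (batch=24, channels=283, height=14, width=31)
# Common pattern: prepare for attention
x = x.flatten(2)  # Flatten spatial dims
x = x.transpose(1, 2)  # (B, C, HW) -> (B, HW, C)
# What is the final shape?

Input shape: (24, 283, 14, 31)
  -> after flatten(2): (24, 283, 434)
Output shape: (24, 434, 283)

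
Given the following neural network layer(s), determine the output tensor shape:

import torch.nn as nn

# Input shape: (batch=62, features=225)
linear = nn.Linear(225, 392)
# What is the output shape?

Input shape: (62, 225)
Output shape: (62, 392)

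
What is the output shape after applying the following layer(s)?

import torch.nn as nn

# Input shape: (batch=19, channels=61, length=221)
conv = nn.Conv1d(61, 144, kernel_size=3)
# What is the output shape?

Input shape: (19, 61, 221)
Output shape: (19, 144, 219)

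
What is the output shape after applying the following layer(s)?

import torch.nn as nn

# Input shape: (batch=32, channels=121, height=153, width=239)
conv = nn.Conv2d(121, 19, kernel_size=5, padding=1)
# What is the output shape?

Input shape: (32, 121, 153, 239)
Output shape: (32, 19, 151, 237)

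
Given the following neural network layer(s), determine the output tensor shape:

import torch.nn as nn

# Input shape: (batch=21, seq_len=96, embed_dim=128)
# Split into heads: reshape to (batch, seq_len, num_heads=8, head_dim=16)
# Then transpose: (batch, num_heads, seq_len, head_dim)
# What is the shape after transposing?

Input shape: (21, 96, 128)
  -> after reshape: (21, 96, 8, 16)
Output shape: (21, 8, 96, 16)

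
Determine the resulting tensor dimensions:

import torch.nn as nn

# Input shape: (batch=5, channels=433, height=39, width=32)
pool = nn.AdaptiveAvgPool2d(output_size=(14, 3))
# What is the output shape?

Input shape: (5, 433, 39, 32)
Output shape: (5, 433, 14, 3)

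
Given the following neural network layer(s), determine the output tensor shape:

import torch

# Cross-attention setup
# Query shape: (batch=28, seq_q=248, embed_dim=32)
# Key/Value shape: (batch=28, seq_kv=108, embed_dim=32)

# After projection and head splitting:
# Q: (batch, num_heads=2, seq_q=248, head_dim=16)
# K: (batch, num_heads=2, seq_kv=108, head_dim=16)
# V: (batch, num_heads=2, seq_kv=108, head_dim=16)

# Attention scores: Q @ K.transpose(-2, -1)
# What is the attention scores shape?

Input shape: (28, 248, 32)
Output shape: (28, 2, 248, 108)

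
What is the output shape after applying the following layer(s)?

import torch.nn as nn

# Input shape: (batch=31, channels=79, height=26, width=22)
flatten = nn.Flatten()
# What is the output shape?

Input shape: (31, 79, 26, 22)
Output shape: (31, 45188)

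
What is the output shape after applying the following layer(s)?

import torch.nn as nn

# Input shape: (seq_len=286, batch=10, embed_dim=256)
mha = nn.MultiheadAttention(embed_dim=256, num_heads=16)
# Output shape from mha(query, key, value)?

Input shape: (286, 10, 256)
Output shape: (286, 10, 256)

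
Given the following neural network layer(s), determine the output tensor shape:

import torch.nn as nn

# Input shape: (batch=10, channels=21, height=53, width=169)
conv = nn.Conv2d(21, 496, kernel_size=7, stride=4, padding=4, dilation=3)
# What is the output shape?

Input shape: (10, 21, 53, 169)
Output shape: (10, 496, 11, 40)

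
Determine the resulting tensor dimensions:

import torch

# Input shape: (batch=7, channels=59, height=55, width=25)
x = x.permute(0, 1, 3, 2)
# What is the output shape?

Input shape: (7, 59, 55, 25)
Output shape: (7, 59, 25, 55)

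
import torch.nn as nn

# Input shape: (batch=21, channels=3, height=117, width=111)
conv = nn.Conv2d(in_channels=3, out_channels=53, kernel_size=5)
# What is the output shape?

Input shape: (21, 3, 117, 111)
Output shape: (21, 53, 113, 107)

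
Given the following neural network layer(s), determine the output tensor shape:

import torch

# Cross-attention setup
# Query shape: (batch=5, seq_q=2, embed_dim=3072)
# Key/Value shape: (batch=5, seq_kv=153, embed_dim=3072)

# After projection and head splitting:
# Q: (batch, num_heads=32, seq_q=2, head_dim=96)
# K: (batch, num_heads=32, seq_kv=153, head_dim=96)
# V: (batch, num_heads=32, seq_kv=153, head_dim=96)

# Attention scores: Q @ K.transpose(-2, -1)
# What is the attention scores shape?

Input shape: (5, 2, 3072)
Output shape: (5, 32, 2, 153)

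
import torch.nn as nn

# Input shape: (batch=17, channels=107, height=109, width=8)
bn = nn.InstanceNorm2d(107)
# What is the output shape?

Input shape: (17, 107, 109, 8)
Output shape: (17, 107, 109, 8)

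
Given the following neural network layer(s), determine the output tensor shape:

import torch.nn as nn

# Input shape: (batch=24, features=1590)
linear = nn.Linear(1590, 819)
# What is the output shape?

Input shape: (24, 1590)
Output shape: (24, 819)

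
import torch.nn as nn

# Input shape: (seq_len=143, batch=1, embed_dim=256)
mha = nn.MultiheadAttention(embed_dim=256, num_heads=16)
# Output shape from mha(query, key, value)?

Input shape: (143, 1, 256)
Output shape: (143, 1, 256)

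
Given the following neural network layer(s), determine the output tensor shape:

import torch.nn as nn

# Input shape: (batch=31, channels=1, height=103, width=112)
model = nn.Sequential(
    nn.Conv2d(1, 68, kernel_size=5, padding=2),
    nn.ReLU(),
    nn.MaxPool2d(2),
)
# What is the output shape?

Input shape: (31, 1, 103, 112)
  -> after Conv2d: (31, 68, 103, 112)
  -> after ReLU: (31, 68, 103, 112)
Output shape: (31, 68, 51, 56)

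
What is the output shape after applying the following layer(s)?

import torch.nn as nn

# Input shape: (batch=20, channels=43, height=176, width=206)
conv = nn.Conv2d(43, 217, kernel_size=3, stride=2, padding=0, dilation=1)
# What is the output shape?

Input shape: (20, 43, 176, 206)
Output shape: (20, 217, 87, 102)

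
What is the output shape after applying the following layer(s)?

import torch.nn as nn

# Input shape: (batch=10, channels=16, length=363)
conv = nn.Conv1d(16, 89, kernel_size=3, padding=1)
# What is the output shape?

Input shape: (10, 16, 363)
Output shape: (10, 89, 363)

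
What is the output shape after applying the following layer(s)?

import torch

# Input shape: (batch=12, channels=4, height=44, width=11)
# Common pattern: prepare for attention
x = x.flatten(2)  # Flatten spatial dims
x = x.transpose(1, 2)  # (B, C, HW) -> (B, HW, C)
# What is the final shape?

Input shape: (12, 4, 44, 11)
  -> after flatten(2): (12, 4, 484)
Output shape: (12, 484, 4)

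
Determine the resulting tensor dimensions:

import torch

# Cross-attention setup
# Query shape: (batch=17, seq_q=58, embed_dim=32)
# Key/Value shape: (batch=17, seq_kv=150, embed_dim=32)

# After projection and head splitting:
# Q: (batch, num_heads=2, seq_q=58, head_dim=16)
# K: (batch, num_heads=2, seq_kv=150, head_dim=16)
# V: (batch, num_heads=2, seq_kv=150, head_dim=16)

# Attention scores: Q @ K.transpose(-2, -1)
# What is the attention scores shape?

Input shape: (17, 58, 32)
Output shape: (17, 2, 58, 150)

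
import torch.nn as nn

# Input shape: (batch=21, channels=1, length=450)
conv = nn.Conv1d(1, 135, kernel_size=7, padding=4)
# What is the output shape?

Input shape: (21, 1, 450)
Output shape: (21, 135, 452)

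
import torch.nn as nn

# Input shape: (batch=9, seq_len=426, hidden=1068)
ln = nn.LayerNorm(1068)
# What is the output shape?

Input shape: (9, 426, 1068)
Output shape: (9, 426, 1068)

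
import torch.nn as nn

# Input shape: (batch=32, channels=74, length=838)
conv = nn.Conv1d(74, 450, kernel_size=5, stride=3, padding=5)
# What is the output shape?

Input shape: (32, 74, 838)
Output shape: (32, 450, 282)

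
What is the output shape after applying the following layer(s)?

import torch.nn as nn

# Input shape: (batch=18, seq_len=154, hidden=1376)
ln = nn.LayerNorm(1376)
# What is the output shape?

Input shape: (18, 154, 1376)
Output shape: (18, 154, 1376)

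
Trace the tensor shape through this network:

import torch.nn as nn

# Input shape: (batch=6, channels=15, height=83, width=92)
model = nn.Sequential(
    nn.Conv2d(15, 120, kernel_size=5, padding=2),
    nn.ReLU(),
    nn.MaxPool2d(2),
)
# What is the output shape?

Input shape: (6, 15, 83, 92)
  -> after Conv2d: (6, 120, 83, 92)
  -> after ReLU: (6, 120, 83, 92)
Output shape: (6, 120, 41, 46)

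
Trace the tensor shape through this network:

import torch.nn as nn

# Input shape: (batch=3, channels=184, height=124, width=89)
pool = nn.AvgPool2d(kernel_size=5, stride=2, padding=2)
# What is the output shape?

Input shape: (3, 184, 124, 89)
Output shape: (3, 184, 62, 45)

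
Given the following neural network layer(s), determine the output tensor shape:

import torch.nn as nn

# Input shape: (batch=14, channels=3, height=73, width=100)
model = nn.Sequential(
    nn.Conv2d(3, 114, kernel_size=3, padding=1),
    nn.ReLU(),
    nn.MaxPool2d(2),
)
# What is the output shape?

Input shape: (14, 3, 73, 100)
  -> after Conv2d: (14, 114, 73, 100)
  -> after ReLU: (14, 114, 73, 100)
Output shape: (14, 114, 36, 50)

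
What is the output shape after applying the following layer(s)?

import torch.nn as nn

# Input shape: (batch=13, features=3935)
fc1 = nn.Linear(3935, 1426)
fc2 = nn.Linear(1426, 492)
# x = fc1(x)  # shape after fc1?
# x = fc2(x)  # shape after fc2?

Input shape: (13, 3935)
  -> after fc1: (13, 1426)
Output shape: (13, 492)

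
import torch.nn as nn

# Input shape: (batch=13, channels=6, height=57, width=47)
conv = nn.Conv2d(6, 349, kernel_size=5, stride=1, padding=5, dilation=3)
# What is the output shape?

Input shape: (13, 6, 57, 47)
Output shape: (13, 349, 55, 45)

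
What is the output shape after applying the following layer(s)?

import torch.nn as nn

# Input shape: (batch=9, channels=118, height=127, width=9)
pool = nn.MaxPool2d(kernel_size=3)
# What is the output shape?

Input shape: (9, 118, 127, 9)
Output shape: (9, 118, 42, 3)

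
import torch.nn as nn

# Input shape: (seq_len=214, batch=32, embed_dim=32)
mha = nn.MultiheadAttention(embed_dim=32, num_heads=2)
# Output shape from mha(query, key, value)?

Input shape: (214, 32, 32)
Output shape: (214, 32, 32)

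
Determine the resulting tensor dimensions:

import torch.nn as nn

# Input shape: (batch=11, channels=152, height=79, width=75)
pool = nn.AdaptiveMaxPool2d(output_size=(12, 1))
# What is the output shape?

Input shape: (11, 152, 79, 75)
Output shape: (11, 152, 12, 1)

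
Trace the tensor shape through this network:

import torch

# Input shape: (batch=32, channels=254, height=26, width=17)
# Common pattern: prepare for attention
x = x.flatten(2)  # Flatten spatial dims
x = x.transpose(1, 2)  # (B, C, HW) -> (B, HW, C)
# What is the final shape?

Input shape: (32, 254, 26, 17)
  -> after flatten(2): (32, 254, 442)
Output shape: (32, 442, 254)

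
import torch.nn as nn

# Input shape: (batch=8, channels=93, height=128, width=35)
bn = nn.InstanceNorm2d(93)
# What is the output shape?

Input shape: (8, 93, 128, 35)
Output shape: (8, 93, 128, 35)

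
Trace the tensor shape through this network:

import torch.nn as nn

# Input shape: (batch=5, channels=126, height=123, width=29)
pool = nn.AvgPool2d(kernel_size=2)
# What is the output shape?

Input shape: (5, 126, 123, 29)
Output shape: (5, 126, 61, 14)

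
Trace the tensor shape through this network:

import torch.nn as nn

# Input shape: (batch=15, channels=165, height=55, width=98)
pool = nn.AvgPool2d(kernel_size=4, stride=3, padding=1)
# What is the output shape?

Input shape: (15, 165, 55, 98)
Output shape: (15, 165, 18, 33)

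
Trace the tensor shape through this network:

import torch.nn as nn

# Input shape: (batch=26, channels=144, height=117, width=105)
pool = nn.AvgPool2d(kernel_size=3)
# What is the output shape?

Input shape: (26, 144, 117, 105)
Output shape: (26, 144, 39, 35)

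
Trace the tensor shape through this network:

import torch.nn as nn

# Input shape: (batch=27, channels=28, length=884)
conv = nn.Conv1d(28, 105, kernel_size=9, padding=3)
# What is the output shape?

Input shape: (27, 28, 884)
Output shape: (27, 105, 882)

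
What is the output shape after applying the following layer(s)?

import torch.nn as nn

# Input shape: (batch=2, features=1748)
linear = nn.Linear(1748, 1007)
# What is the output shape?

Input shape: (2, 1748)
Output shape: (2, 1007)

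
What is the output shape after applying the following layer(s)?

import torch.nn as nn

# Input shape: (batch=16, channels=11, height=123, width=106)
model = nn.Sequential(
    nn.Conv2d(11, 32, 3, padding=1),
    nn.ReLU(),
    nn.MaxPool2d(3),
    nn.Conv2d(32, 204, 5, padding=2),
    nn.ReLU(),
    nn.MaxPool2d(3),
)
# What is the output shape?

Input shape: (16, 11, 123, 106)
  -> after first Conv2d: (16, 32, 123, 106)
  -> after first MaxPool2d: (16, 32, 41, 35)
  -> after second Conv2d: (16, 204, 41, 35)
Output shape: (16, 204, 13, 11)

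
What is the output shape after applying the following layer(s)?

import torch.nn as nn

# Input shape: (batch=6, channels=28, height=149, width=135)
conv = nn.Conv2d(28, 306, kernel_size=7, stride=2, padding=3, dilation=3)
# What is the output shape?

Input shape: (6, 28, 149, 135)
Output shape: (6, 306, 69, 62)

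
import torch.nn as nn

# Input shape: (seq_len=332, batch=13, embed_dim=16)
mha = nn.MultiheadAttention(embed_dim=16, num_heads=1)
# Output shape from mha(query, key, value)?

Input shape: (332, 13, 16)
Output shape: (332, 13, 16)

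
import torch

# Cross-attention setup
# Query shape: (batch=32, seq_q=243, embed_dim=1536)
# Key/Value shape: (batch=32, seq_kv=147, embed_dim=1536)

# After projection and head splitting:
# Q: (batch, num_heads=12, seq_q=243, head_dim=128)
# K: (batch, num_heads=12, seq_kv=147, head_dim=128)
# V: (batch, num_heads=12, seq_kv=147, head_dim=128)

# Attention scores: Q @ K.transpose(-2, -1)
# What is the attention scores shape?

Input shape: (32, 243, 1536)
Output shape: (32, 12, 243, 147)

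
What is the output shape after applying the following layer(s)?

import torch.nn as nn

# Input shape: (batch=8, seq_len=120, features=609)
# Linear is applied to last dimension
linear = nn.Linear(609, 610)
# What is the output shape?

Input shape: (8, 120, 609)
Output shape: (8, 120, 610)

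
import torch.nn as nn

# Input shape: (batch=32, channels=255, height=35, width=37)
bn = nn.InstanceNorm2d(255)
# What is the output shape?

Input shape: (32, 255, 35, 37)
Output shape: (32, 255, 35, 37)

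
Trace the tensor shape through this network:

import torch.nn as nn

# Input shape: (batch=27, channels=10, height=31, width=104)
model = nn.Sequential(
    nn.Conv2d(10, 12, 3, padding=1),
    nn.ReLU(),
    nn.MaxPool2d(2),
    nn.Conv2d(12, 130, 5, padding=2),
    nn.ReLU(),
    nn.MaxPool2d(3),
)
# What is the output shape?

Input shape: (27, 10, 31, 104)
  -> after first Conv2d: (27, 12, 31, 104)
  -> after first MaxPool2d: (27, 12, 15, 52)
  -> after second Conv2d: (27, 130, 15, 52)
Output shape: (27, 130, 5, 17)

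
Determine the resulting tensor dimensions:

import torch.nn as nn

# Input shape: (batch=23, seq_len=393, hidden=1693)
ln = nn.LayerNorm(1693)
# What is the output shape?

Input shape: (23, 393, 1693)
Output shape: (23, 393, 1693)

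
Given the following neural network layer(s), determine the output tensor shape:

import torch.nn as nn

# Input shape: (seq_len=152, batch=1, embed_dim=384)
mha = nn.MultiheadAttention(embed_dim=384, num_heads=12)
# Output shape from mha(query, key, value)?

Input shape: (152, 1, 384)
Output shape: (152, 1, 384)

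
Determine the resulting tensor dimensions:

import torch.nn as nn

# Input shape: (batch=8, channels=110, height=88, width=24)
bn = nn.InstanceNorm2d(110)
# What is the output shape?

Input shape: (8, 110, 88, 24)
Output shape: (8, 110, 88, 24)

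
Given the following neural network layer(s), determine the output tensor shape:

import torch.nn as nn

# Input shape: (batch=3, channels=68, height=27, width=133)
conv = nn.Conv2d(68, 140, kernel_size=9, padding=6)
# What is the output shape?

Input shape: (3, 68, 27, 133)
Output shape: (3, 140, 31, 137)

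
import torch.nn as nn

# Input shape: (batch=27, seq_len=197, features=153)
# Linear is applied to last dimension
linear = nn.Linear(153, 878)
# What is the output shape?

Input shape: (27, 197, 153)
Output shape: (27, 197, 878)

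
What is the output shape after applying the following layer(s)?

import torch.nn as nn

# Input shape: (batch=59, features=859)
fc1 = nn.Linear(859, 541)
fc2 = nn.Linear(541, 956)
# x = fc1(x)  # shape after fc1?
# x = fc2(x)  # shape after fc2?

Input shape: (59, 859)
  -> after fc1: (59, 541)
Output shape: (59, 956)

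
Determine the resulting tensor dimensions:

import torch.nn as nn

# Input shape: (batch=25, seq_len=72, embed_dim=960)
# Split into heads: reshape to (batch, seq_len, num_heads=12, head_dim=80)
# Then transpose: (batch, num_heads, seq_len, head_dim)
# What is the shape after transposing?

Input shape: (25, 72, 960)
  -> after reshape: (25, 72, 12, 80)
Output shape: (25, 12, 72, 80)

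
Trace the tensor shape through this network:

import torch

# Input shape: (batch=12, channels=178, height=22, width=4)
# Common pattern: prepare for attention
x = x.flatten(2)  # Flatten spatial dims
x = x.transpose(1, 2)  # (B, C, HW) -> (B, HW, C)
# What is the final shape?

Input shape: (12, 178, 22, 4)
  -> after flatten(2): (12, 178, 88)
Output shape: (12, 88, 178)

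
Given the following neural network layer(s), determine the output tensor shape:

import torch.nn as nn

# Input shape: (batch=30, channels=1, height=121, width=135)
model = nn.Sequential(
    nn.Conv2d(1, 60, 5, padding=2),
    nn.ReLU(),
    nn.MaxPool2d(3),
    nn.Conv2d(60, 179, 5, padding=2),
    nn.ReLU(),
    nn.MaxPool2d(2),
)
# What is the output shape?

Input shape: (30, 1, 121, 135)
  -> after first Conv2d: (30, 60, 121, 135)
  -> after first MaxPool2d: (30, 60, 40, 45)
  -> after second Conv2d: (30, 179, 40, 45)
Output shape: (30, 179, 20, 22)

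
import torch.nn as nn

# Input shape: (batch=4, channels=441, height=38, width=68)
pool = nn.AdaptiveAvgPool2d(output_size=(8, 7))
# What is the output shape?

Input shape: (4, 441, 38, 68)
Output shape: (4, 441, 8, 7)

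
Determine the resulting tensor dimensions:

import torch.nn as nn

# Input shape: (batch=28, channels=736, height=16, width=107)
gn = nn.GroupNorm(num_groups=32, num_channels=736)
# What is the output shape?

Input shape: (28, 736, 16, 107)
Output shape: (28, 736, 16, 107)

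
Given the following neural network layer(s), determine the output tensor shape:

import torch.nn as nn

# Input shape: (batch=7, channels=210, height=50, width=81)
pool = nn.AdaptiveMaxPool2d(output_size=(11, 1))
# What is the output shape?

Input shape: (7, 210, 50, 81)
Output shape: (7, 210, 11, 1)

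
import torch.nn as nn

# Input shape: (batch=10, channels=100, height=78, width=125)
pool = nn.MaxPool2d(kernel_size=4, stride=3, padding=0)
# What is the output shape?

Input shape: (10, 100, 78, 125)
Output shape: (10, 100, 25, 41)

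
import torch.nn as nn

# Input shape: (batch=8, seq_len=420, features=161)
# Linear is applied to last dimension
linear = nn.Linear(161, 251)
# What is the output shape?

Input shape: (8, 420, 161)
Output shape: (8, 420, 251)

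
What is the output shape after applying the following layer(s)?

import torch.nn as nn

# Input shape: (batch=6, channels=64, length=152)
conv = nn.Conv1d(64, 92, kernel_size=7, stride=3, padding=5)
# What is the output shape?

Input shape: (6, 64, 152)
Output shape: (6, 92, 52)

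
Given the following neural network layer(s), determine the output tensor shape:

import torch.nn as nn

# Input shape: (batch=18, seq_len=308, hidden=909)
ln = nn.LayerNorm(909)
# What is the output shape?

Input shape: (18, 308, 909)
Output shape: (18, 308, 909)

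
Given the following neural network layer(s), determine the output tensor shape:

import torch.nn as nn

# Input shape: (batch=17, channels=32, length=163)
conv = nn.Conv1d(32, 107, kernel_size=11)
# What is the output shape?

Input shape: (17, 32, 163)
Output shape: (17, 107, 153)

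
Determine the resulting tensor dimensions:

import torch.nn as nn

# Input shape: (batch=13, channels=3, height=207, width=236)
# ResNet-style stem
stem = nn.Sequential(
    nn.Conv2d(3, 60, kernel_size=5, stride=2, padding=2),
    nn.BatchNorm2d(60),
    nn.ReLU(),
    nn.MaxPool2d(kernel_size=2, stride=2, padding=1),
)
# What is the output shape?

Input shape: (13, 3, 207, 236)
  -> after Conv2d 5x5 stride=2: (13, 60, 104, 118)
Output shape: (13, 60, 53, 60)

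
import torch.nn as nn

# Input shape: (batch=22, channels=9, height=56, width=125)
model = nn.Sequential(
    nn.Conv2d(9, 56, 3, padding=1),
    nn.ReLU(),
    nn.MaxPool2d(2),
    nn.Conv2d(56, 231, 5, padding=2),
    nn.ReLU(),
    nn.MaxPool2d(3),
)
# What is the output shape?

Input shape: (22, 9, 56, 125)
  -> after first Conv2d: (22, 56, 56, 125)
  -> after first MaxPool2d: (22, 56, 28, 62)
  -> after second Conv2d: (22, 231, 28, 62)
Output shape: (22, 231, 9, 20)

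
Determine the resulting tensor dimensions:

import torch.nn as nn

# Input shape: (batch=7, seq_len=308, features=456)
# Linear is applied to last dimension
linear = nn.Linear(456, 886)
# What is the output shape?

Input shape: (7, 308, 456)
Output shape: (7, 308, 886)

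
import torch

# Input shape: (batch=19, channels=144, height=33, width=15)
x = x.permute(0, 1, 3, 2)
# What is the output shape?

Input shape: (19, 144, 33, 15)
Output shape: (19, 144, 15, 33)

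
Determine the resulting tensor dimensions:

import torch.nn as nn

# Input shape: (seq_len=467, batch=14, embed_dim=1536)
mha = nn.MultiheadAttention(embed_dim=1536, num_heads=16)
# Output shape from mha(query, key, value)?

Input shape: (467, 14, 1536)
Output shape: (467, 14, 1536)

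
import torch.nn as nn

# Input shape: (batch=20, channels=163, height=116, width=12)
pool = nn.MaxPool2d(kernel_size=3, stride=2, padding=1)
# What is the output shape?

Input shape: (20, 163, 116, 12)
Output shape: (20, 163, 58, 6)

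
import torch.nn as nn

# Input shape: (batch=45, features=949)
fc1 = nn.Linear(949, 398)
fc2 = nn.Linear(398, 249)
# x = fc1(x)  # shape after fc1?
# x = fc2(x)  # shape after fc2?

Input shape: (45, 949)
  -> after fc1: (45, 398)
Output shape: (45, 249)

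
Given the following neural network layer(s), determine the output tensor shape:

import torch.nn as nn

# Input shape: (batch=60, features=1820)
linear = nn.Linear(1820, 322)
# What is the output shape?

Input shape: (60, 1820)
Output shape: (60, 322)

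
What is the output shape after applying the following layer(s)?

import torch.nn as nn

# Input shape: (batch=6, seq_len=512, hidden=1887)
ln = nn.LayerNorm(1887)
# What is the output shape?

Input shape: (6, 512, 1887)
Output shape: (6, 512, 1887)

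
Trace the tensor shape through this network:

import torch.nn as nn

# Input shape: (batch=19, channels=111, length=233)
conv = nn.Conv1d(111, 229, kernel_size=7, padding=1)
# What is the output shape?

Input shape: (19, 111, 233)
Output shape: (19, 229, 229)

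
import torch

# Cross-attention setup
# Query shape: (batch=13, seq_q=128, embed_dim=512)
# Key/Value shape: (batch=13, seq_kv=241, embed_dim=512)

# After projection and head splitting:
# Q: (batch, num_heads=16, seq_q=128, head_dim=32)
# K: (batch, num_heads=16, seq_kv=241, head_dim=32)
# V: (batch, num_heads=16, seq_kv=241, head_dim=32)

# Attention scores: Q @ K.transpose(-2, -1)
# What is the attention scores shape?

Input shape: (13, 128, 512)
Output shape: (13, 16, 128, 241)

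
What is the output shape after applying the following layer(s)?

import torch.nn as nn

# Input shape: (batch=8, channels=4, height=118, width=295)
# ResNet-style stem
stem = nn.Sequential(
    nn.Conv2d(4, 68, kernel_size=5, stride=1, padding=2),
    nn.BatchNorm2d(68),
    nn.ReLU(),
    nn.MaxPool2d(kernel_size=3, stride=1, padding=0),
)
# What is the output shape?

Input shape: (8, 4, 118, 295)
  -> after Conv2d 5x5 stride=1: (8, 68, 118, 295)
Output shape: (8, 68, 116, 293)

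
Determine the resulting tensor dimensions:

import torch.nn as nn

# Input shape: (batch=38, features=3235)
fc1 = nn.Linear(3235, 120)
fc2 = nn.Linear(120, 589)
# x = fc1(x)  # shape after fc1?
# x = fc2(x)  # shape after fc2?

Input shape: (38, 3235)
  -> after fc1: (38, 120)
Output shape: (38, 589)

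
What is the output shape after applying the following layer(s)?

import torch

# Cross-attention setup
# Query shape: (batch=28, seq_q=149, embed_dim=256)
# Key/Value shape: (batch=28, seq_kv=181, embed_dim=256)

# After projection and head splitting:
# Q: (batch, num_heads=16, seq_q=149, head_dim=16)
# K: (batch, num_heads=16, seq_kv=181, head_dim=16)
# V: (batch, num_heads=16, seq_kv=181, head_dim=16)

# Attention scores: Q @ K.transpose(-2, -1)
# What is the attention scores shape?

Input shape: (28, 149, 256)
Output shape: (28, 16, 149, 181)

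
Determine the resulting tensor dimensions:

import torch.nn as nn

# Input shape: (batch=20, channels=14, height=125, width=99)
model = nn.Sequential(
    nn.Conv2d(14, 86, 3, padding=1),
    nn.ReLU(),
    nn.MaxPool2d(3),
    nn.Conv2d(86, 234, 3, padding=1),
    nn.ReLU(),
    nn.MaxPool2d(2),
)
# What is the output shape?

Input shape: (20, 14, 125, 99)
  -> after first Conv2d: (20, 86, 125, 99)
  -> after first MaxPool2d: (20, 86, 41, 33)
  -> after second Conv2d: (20, 234, 41, 33)
Output shape: (20, 234, 20, 16)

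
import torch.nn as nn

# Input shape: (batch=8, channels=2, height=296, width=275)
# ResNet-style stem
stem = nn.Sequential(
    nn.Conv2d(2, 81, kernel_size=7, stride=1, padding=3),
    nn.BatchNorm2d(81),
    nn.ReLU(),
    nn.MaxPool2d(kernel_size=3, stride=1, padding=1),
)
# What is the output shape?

Input shape: (8, 2, 296, 275)
  -> after Conv2d 7x7 stride=1: (8, 81, 296, 275)
Output shape: (8, 81, 296, 275)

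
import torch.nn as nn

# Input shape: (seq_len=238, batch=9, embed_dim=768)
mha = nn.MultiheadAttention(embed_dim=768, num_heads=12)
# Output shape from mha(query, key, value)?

Input shape: (238, 9, 768)
Output shape: (238, 9, 768)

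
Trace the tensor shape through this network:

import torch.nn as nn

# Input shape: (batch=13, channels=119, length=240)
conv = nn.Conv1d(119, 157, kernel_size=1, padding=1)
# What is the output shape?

Input shape: (13, 119, 240)
Output shape: (13, 157, 242)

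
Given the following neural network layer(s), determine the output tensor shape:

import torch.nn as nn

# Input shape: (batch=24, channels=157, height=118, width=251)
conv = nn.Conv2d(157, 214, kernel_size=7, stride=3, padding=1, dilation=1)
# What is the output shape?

Input shape: (24, 157, 118, 251)
Output shape: (24, 214, 38, 83)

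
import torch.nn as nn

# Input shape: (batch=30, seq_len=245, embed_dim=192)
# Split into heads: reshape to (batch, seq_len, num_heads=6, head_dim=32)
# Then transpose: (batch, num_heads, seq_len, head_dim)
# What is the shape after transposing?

Input shape: (30, 245, 192)
  -> after reshape: (30, 245, 6, 32)
Output shape: (30, 6, 245, 32)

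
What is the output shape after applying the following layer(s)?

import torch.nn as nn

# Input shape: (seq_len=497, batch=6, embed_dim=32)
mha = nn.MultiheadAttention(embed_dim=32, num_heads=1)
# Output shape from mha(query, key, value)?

Input shape: (497, 6, 32)
Output shape: (497, 6, 32)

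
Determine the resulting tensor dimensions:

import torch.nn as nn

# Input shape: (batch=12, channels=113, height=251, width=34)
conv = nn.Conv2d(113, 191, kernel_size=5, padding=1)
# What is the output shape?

Input shape: (12, 113, 251, 34)
Output shape: (12, 191, 249, 32)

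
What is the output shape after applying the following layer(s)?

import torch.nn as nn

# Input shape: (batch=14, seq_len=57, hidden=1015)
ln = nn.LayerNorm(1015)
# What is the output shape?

Input shape: (14, 57, 1015)
Output shape: (14, 57, 1015)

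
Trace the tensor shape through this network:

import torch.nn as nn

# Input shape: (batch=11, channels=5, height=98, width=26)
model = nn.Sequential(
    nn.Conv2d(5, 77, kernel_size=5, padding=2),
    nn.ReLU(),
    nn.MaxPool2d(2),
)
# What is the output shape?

Input shape: (11, 5, 98, 26)
  -> after Conv2d: (11, 77, 98, 26)
  -> after ReLU: (11, 77, 98, 26)
Output shape: (11, 77, 49, 13)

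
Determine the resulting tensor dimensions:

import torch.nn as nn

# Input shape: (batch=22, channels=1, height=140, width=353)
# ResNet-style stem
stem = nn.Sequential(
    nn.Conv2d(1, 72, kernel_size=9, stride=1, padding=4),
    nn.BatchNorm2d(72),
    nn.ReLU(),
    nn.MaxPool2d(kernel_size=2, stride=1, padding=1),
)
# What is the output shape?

Input shape: (22, 1, 140, 353)
  -> after Conv2d 9x9 stride=1: (22, 72, 140, 353)
Output shape: (22, 72, 141, 354)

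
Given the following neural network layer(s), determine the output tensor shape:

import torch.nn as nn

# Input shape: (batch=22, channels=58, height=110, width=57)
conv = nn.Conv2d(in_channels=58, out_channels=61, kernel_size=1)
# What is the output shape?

Input shape: (22, 58, 110, 57)
Output shape: (22, 61, 110, 57)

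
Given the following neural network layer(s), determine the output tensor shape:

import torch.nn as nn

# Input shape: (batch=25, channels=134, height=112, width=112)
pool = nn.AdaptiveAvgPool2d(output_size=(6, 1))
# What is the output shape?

Input shape: (25, 134, 112, 112)
Output shape: (25, 134, 6, 1)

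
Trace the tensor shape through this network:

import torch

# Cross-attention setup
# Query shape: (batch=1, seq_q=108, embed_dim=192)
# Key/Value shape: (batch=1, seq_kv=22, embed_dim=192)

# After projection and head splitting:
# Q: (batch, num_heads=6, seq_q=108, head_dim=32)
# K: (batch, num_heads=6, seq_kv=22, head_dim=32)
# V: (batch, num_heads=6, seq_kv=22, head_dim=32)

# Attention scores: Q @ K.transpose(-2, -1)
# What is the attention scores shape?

Input shape: (1, 108, 192)
Output shape: (1, 6, 108, 22)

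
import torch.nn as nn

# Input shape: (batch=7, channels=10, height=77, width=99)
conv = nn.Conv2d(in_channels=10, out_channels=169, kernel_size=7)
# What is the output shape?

Input shape: (7, 10, 77, 99)
Output shape: (7, 169, 71, 93)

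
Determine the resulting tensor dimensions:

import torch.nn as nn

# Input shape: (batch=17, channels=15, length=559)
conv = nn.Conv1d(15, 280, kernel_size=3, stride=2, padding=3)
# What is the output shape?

Input shape: (17, 15, 559)
Output shape: (17, 280, 282)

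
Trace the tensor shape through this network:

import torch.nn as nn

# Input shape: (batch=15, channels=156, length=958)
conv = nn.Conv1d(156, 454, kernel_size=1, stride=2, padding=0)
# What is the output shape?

Input shape: (15, 156, 958)
Output shape: (15, 454, 479)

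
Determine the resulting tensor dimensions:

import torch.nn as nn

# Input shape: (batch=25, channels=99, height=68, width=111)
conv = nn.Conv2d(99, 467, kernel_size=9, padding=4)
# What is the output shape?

Input shape: (25, 99, 68, 111)
Output shape: (25, 467, 68, 111)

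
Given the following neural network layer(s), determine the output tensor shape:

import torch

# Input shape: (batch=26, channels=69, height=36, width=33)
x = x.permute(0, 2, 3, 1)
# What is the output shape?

Input shape: (26, 69, 36, 33)
Output shape: (26, 36, 33, 69)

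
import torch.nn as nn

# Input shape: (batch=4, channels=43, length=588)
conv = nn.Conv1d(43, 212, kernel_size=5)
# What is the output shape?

Input shape: (4, 43, 588)
Output shape: (4, 212, 584)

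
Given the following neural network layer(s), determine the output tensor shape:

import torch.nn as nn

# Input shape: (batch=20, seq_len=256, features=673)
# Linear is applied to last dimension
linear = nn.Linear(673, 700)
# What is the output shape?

Input shape: (20, 256, 673)
Output shape: (20, 256, 700)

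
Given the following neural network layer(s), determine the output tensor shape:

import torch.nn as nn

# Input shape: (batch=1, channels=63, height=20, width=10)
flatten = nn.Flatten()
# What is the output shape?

Input shape: (1, 63, 20, 10)
Output shape: (1, 12600)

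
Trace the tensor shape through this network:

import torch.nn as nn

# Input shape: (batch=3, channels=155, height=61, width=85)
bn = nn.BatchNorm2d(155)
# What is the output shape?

Input shape: (3, 155, 61, 85)
Output shape: (3, 155, 61, 85)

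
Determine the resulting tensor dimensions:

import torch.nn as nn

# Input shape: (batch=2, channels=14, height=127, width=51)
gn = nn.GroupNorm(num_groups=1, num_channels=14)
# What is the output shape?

Input shape: (2, 14, 127, 51)
Output shape: (2, 14, 127, 51)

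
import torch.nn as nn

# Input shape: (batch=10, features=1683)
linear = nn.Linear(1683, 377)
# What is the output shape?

Input shape: (10, 1683)
Output shape: (10, 377)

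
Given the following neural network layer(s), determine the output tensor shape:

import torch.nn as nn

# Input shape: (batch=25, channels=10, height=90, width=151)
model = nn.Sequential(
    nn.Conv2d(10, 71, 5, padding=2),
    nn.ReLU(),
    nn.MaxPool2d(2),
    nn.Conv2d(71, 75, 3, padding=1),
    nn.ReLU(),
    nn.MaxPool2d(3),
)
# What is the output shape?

Input shape: (25, 10, 90, 151)
  -> after first Conv2d: (25, 71, 90, 151)
  -> after first MaxPool2d: (25, 71, 45, 75)
  -> after second Conv2d: (25, 75, 45, 75)
Output shape: (25, 75, 15, 25)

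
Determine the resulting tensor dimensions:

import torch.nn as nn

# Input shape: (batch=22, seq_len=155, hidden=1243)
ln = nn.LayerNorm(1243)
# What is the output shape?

Input shape: (22, 155, 1243)
Output shape: (22, 155, 1243)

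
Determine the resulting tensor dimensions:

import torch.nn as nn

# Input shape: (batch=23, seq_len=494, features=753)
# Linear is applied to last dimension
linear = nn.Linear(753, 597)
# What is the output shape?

Input shape: (23, 494, 753)
Output shape: (23, 494, 597)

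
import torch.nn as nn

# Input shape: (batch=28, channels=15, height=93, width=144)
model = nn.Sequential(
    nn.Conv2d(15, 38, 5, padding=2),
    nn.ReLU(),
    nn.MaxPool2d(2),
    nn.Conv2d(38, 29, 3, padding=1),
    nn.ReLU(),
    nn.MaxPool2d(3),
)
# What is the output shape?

Input shape: (28, 15, 93, 144)
  -> after first Conv2d: (28, 38, 93, 144)
  -> after first MaxPool2d: (28, 38, 46, 72)
  -> after second Conv2d: (28, 29, 46, 72)
Output shape: (28, 29, 15, 24)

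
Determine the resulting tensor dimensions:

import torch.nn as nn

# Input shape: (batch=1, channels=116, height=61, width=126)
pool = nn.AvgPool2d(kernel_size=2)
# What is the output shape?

Input shape: (1, 116, 61, 126)
Output shape: (1, 116, 30, 63)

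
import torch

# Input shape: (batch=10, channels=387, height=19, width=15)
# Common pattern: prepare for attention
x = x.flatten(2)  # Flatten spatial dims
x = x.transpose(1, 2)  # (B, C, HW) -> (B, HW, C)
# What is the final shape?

Input shape: (10, 387, 19, 15)
  -> after flatten(2): (10, 387, 285)
Output shape: (10, 285, 387)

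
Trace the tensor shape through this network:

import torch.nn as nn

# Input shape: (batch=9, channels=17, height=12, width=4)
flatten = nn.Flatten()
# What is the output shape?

Input shape: (9, 17, 12, 4)
Output shape: (9, 816)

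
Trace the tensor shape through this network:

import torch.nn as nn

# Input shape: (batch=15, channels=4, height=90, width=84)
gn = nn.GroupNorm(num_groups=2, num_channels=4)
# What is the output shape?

Input shape: (15, 4, 90, 84)
Output shape: (15, 4, 90, 84)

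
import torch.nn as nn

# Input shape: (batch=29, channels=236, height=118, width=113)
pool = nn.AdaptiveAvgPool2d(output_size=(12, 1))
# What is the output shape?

Input shape: (29, 236, 118, 113)
Output shape: (29, 236, 12, 1)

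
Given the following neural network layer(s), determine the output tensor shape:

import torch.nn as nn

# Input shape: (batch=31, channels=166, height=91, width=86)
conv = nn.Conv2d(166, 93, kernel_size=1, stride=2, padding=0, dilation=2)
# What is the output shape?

Input shape: (31, 166, 91, 86)
Output shape: (31, 93, 46, 43)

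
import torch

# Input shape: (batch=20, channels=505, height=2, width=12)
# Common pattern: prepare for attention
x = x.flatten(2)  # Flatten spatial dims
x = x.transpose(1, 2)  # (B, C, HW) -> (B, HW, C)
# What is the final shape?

Input shape: (20, 505, 2, 12)
  -> after flatten(2): (20, 505, 24)
Output shape: (20, 24, 505)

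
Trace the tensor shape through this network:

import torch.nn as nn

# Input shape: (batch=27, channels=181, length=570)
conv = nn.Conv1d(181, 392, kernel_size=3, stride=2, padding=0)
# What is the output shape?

Input shape: (27, 181, 570)
Output shape: (27, 392, 284)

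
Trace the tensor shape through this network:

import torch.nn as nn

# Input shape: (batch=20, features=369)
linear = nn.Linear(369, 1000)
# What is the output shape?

Input shape: (20, 369)
Output shape: (20, 1000)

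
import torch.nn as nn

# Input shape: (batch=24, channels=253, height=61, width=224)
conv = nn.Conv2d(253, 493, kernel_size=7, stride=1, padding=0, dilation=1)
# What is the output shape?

Input shape: (24, 253, 61, 224)
Output shape: (24, 493, 55, 218)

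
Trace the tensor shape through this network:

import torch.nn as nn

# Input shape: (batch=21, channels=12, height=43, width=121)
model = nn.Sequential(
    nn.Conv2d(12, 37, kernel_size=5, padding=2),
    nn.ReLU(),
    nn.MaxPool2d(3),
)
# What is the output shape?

Input shape: (21, 12, 43, 121)
  -> after Conv2d: (21, 37, 43, 121)
  -> after ReLU: (21, 37, 43, 121)
Output shape: (21, 37, 14, 40)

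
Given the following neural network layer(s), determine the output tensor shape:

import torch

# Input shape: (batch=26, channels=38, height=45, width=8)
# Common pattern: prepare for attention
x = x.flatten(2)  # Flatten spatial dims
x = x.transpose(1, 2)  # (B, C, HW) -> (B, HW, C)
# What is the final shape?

Input shape: (26, 38, 45, 8)
  -> after flatten(2): (26, 38, 360)
Output shape: (26, 360, 38)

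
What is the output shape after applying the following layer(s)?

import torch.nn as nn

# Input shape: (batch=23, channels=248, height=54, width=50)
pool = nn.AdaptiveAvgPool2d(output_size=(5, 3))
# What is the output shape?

Input shape: (23, 248, 54, 50)
Output shape: (23, 248, 5, 3)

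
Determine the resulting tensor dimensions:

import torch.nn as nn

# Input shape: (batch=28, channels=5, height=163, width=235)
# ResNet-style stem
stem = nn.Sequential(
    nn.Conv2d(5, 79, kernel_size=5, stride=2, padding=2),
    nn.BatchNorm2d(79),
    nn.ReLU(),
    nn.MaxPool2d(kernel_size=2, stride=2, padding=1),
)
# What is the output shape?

Input shape: (28, 5, 163, 235)
  -> after Conv2d 5x5 stride=2: (28, 79, 82, 118)
Output shape: (28, 79, 42, 60)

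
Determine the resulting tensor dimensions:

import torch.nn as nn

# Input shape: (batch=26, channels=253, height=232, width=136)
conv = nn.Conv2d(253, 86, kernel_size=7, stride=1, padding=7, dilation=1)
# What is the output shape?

Input shape: (26, 253, 232, 136)
Output shape: (26, 86, 240, 144)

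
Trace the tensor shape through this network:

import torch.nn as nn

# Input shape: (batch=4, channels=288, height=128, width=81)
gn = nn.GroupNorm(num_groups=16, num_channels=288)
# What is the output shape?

Input shape: (4, 288, 128, 81)
Output shape: (4, 288, 128, 81)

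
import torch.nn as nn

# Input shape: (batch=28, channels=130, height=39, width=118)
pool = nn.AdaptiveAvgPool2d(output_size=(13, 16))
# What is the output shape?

Input shape: (28, 130, 39, 118)
Output shape: (28, 130, 13, 16)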